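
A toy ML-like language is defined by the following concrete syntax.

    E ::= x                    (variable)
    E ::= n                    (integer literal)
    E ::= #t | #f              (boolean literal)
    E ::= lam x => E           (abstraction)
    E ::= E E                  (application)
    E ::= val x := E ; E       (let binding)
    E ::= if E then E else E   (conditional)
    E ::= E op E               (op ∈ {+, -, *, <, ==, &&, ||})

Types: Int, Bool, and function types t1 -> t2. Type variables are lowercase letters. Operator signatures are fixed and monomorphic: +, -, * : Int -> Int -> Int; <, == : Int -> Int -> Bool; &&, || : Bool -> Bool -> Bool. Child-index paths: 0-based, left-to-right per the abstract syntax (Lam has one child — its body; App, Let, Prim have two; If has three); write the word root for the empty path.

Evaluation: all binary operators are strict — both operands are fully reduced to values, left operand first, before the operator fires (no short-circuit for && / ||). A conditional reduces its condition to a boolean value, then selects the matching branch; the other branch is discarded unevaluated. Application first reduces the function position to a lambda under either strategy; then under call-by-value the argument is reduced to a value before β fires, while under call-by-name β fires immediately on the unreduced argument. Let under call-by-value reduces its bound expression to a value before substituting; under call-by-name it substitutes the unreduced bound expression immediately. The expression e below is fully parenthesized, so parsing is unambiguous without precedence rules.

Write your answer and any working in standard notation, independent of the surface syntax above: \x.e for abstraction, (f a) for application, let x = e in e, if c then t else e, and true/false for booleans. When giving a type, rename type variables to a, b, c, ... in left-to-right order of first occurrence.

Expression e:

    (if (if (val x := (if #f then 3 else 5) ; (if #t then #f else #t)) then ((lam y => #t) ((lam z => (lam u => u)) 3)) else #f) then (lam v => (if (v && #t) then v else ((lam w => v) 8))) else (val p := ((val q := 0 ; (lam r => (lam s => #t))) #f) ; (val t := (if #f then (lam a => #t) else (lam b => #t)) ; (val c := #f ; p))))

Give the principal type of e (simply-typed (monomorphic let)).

Trace:
  unify Bool ~ Bool
  unify Int ~ Int
let x : Int
  unify Bool ~ Bool
  unify Bool ~ Bool
  unify Bool ~ Bool
\y._ : a -> Bool
u : c
\u._ : c -> c
\z._ : b -> c -> c
  unify b -> c -> c ~ Int -> d
  unify b ~ Int
  unify c -> c ~ d
_ _ : c -> c
  unify a -> Bool ~ (c -> c) -> e
  unify a ~ c -> c
  unify Bool ~ e
_ _ : Bool
  unify Bool ~ Bool
  unify Bool ~ Bool
v : f
  unify f ~ Bool
  unify Bool ~ Bool
  unify Bool ~ Bool
v : Bool
v : Bool
\w._ : g -> Bool
  unify g -> Bool ~ Int -> h
  unify g ~ Int
  unify Bool ~ h
_ _ : Bool
  unify Bool ~ Bool
\v._ : Bool -> Bool
let q : Int
\s._ : j -> Bool
\r._ : i -> j -> Bool
  unify i -> j -> Bool ~ Bool -> k
  unify i ~ Bool
  unify j -> Bool ~ k
_ _ : j -> Bool
let p : j -> Bool
  unify Bool ~ Bool
\a._ : l -> Bool
\b._ : m -> Bool
  unify l -> Bool ~ m -> Bool
  unify l ~ m
  unify Bool ~ Bool
let t : m -> Bool
let c : Bool
p : j -> Bool
  unify Bool -> Bool ~ j -> Bool
  unify Bool ~ j
  unify Bool ~ Bool

Answer: Bool -> Bool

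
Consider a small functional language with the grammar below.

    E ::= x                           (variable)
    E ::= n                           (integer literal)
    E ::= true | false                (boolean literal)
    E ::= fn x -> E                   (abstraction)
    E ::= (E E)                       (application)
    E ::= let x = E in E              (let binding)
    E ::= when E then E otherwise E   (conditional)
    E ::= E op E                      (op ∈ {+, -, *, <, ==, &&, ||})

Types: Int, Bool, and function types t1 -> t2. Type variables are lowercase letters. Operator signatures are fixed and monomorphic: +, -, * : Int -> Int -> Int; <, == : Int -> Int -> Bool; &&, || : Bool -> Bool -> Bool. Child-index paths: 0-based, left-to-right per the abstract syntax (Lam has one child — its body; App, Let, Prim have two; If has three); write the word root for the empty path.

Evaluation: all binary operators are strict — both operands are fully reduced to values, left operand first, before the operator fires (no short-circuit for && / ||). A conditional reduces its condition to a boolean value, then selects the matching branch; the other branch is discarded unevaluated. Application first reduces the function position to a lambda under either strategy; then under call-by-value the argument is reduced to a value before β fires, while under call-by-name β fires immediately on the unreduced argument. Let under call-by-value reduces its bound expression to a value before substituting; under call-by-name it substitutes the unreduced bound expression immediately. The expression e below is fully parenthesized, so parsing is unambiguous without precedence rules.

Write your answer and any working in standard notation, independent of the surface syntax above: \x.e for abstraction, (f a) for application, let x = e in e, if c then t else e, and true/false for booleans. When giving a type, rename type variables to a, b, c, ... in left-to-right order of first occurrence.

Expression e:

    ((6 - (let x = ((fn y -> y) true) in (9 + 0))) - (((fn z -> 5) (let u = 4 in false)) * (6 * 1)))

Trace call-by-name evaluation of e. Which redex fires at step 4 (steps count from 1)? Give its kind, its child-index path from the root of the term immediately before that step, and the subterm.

Working:
step 0: ((6 - (let x = ((\y.y) true) in (9 + 0))) - (((\z.5) (let u = 4 in false)) * (6 * 1)))
step 1: [let@0.1] ((6 - (9 + 0)) - (((\z.5) (let u = 4 in false)) * (6 * 1)))
step 2: [delta@0.1] ((6 - 9) - (((\z.5) (let u = 4 in false)) * (6 * 1)))
step 3: [delta@0] (-3 - (((\z.5) (let u = 4 in false)) * (6 * 1)))
step 4: [beta@1.0] (-3 - (5 * (6 * 1)))

Answer: beta at 1.0 : ((\z.5) (let u = 4 in false))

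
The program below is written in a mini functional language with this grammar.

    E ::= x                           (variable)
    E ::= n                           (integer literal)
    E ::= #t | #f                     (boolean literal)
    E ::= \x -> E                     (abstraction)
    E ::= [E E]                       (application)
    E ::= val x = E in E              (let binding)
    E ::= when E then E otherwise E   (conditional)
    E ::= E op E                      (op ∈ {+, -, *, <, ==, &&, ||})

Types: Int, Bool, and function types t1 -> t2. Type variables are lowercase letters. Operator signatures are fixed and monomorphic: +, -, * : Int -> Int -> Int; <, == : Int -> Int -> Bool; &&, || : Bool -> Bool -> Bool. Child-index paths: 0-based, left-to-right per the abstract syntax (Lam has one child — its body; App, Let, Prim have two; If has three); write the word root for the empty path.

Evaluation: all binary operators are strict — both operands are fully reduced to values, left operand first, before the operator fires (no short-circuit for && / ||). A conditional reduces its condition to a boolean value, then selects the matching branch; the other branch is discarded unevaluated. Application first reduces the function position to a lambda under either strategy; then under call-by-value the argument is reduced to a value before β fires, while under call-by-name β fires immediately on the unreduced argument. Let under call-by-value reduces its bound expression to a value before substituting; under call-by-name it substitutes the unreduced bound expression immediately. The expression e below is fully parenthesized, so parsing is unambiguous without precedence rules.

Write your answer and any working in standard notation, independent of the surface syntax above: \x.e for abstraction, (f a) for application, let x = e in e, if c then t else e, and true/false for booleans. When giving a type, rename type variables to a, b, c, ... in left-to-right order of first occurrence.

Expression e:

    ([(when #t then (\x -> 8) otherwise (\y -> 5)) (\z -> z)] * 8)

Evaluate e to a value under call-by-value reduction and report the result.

Derivation:
step 0: (((if true then (\x.8) else (\y.5)) (\z.z)) * 8)
step 1: [if@0.0] (((\x.8) (\z.z)) * 8)
step 2: [beta@0] (8 * 8)
step 3: [delta@root] 64

Answer: 64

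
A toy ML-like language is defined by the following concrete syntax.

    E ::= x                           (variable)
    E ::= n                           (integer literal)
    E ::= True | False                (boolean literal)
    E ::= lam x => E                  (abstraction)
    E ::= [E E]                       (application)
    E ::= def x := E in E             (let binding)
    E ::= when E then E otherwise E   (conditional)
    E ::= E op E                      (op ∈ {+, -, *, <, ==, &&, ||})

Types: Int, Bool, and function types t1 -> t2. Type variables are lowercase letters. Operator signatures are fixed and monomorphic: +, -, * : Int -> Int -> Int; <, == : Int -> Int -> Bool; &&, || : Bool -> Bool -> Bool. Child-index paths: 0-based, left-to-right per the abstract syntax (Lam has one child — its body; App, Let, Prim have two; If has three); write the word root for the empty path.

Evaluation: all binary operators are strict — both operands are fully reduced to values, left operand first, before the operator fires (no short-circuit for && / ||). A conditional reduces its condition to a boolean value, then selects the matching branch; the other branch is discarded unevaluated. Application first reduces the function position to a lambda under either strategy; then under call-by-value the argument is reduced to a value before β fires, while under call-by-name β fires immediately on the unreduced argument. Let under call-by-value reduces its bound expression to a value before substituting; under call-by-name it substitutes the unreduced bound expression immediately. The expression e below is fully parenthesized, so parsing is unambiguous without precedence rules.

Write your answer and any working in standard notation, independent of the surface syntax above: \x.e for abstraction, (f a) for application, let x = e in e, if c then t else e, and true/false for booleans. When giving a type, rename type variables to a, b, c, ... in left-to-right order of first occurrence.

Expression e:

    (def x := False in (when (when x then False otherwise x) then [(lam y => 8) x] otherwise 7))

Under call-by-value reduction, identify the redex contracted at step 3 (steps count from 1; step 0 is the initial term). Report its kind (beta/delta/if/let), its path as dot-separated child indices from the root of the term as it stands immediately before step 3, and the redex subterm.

Derivation:
step 0: (let x = false in (if (if x then false else x) then ((\y.8) x) else 7))
step 1: [let@root] (if (if false then false else false) then ((\y.8) false) else 7)
step 2: [if@0] (if false then ((\y.8) false) else 7)
step 3: [if@root] 7

Answer: if at root : (if false then ((\y.8) false) else 7)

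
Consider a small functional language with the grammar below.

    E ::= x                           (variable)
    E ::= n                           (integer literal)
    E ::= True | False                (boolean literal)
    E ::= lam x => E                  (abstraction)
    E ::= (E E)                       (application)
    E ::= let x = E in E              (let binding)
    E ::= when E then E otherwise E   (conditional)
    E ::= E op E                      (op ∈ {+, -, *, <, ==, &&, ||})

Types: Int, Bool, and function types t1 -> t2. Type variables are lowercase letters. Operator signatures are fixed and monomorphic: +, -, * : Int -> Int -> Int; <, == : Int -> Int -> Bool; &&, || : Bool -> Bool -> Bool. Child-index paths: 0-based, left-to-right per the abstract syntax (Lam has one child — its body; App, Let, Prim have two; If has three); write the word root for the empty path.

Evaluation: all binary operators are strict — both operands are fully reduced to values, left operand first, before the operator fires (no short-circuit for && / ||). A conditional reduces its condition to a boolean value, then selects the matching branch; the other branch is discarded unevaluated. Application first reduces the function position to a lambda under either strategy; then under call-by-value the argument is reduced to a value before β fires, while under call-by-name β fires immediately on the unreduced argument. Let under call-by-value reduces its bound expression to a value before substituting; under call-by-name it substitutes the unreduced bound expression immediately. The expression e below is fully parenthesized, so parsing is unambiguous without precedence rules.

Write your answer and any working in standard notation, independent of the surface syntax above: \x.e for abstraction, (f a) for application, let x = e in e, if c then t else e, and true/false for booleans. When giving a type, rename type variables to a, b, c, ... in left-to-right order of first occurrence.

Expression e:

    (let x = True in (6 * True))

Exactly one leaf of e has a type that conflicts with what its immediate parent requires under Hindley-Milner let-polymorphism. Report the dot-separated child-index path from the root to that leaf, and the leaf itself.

Answer: 1.1 : true

Trace:
let x : Bool
  unify Int ~ Int
  unify Bool ~ Int
  FAIL: mismatch Bool ~ Int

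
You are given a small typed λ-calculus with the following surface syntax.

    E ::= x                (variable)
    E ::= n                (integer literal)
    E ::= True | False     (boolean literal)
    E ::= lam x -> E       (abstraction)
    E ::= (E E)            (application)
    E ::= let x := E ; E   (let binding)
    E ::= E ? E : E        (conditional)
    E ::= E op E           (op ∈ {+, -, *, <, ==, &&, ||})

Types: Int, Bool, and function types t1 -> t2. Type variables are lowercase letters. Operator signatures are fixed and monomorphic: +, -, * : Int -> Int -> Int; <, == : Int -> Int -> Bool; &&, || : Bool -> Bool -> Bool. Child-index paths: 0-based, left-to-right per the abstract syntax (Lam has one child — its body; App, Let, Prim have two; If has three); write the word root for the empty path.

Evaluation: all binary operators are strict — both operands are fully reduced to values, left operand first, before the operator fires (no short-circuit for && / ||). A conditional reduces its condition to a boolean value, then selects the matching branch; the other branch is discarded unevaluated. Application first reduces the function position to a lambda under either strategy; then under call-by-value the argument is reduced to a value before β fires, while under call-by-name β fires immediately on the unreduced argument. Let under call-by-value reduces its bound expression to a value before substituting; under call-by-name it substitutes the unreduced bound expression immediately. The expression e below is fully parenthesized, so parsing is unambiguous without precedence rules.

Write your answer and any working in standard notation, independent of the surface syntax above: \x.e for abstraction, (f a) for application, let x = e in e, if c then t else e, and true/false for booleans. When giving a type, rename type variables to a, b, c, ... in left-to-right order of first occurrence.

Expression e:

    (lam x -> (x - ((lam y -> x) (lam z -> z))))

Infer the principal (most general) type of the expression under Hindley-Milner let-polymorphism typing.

Answer: Int -> Int

Working:
x : a
  unify a ~ Int
x : Int
\y._ : b -> Int
z : c
\z._ : c -> c
  unify b -> Int ~ (c -> c) -> d
  unify b ~ c -> c
  unify Int ~ d
_ _ : Int
  unify Int ~ Int
\x._ : Int -> Int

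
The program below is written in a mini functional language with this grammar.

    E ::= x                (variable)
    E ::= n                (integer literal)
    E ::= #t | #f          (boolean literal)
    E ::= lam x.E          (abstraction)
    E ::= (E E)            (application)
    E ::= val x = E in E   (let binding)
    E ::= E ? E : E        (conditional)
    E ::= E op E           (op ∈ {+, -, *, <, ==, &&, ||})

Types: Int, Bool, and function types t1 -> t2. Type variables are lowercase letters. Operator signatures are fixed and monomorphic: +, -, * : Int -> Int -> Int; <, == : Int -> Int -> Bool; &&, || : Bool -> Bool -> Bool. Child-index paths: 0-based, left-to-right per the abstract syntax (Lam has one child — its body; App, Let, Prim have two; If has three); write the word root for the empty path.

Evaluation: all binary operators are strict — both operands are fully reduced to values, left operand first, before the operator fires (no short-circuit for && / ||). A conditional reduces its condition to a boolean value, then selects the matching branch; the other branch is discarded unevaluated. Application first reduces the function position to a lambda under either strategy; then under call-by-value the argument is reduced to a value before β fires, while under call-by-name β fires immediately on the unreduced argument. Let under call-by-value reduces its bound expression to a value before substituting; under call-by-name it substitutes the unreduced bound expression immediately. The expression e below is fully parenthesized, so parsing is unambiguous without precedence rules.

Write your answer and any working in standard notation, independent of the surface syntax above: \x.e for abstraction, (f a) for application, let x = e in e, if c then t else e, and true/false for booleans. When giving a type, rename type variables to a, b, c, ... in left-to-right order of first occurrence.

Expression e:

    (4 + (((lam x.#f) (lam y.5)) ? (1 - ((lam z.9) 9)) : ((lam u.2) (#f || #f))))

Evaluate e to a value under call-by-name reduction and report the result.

Answer: 6

Trace:
step 0: (4 + (if ((\x.false) (\y.5)) then (1 - ((\z.9) 9)) else ((\u.2) (false || false))))
step 1: [beta@1.0] (4 + (if false then (1 - ((\z.9) 9)) else ((\u.2) (false || false))))
step 2: [if@1] (4 + ((\u.2) (false || false)))
step 3: [beta@1] (4 + 2)
step 4: [delta@root] 6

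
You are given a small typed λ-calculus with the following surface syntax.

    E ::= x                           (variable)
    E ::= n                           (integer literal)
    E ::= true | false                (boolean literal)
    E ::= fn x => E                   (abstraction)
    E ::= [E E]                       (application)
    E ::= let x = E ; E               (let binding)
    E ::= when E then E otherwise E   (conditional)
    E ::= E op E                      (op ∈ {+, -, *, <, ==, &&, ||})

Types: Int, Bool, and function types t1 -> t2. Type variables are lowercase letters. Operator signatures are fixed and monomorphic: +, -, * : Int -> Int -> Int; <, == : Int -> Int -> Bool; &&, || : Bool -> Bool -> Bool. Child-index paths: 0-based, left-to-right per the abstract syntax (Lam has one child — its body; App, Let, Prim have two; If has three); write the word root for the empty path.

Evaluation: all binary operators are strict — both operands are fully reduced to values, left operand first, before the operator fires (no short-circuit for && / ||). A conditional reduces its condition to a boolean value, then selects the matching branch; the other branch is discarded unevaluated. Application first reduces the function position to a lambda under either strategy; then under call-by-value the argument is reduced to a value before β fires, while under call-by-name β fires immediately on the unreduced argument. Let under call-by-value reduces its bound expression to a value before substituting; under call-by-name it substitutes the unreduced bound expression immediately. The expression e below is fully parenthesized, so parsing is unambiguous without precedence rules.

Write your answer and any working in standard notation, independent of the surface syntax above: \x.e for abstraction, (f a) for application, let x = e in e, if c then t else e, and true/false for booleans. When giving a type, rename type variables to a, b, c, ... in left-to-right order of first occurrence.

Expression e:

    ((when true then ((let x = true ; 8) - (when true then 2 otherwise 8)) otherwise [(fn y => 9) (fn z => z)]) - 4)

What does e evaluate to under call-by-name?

Answer: 2

Trace:
step 0: ((if true then ((let x = true in 8) - (if true then 2 else 8)) else ((\y.9) (\z.z))) - 4)
step 1: [if@0] (((let x = true in 8) - (if true then 2 else 8)) - 4)
step 2: [let@0.0] ((8 - (if true then 2 else 8)) - 4)
step 3: [if@0.1] ((8 - 2) - 4)
step 4: [delta@0] (6 - 4)
step 5: [delta@root] 2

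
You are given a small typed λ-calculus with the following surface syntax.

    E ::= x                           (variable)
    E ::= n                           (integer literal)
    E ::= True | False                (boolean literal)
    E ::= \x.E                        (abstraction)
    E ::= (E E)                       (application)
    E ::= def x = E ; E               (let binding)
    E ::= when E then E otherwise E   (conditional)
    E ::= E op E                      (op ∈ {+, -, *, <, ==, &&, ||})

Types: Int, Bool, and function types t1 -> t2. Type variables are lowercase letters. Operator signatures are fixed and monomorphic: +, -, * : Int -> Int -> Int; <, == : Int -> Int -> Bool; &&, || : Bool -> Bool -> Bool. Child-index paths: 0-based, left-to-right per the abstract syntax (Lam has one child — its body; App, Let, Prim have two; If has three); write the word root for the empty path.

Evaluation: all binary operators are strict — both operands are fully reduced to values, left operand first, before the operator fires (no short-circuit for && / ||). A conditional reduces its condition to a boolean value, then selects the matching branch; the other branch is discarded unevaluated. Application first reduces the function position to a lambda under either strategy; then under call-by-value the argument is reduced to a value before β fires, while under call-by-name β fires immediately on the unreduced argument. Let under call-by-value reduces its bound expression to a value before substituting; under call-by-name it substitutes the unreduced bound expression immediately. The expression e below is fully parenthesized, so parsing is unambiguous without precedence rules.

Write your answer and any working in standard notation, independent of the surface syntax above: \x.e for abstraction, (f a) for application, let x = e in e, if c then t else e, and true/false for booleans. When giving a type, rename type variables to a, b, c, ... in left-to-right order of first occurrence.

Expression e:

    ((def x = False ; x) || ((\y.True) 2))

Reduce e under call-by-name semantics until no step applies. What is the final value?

Working:
step 0: ((let x = false in x) || ((\y.true) 2))
step 1: [let@0] (false || ((\y.true) 2))
step 2: [beta@1] (false || true)
step 3: [delta@root] true

Answer: true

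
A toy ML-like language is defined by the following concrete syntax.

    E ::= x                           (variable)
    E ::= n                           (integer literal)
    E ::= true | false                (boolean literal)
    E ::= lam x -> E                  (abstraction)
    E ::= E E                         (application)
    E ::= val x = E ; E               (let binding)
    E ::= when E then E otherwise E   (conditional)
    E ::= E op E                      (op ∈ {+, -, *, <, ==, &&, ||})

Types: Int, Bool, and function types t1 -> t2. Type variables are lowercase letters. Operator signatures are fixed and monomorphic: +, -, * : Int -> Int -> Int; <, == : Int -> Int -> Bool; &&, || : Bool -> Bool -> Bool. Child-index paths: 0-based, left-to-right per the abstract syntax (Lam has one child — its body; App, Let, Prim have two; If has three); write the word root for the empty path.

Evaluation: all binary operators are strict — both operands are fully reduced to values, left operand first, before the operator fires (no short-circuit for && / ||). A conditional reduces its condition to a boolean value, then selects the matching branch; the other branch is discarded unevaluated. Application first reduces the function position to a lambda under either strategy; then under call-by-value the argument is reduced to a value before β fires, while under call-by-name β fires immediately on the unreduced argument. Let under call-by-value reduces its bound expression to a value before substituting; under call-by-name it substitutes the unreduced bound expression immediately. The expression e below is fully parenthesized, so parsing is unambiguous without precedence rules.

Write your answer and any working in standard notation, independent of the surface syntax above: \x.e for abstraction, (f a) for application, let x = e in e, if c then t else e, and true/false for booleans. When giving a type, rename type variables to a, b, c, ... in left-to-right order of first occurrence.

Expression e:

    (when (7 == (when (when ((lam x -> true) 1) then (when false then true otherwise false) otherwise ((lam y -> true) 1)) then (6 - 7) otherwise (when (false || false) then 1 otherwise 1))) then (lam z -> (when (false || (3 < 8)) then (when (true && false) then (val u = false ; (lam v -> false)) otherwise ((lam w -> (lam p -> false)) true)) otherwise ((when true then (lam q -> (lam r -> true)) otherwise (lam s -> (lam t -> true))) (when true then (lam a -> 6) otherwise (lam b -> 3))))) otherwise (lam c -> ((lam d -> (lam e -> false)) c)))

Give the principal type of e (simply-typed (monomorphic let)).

Answer: a -> b -> Bool

Trace:
  unify Int ~ Int
\x._ : a -> Bool
  unify a -> Bool ~ Int -> b
  unify a ~ Int
  unify Bool ~ b
_ _ : Bool
  unify Bool ~ Bool
  unify Bool ~ Bool
  unify Bool ~ Bool
\y._ : c -> Bool
  unify c -> Bool ~ Int -> d
  unify c ~ Int
  unify Bool ~ d
_ _ : Bool
  unify Bool ~ Bool
  unify Bool ~ Bool
  unify Int ~ Int
  unify Int ~ Int
  unify Bool ~ Bool
  unify Bool ~ Bool
  unify Bool ~ Bool
  unify Int ~ Int
  unify Int ~ Int
  unify Int ~ Int
  unify Bool ~ Bool
  unify Bool ~ Bool
  unify Int ~ Int
  unify Int ~ Int
  unify Bool ~ Bool
  unify Bool ~ Bool
  unify Bool ~ Bool
  unify Bool ~ Bool
  unify Bool ~ Bool
let u : Bool
\v._ : f -> Bool
\p._ : h -> Bool
\w._ : g -> h -> Bool
  unify g -> h -> Bool ~ Bool -> i
  unify g ~ Bool
  unify h -> Bool ~ i
_ _ : h -> Bool
  unify f -> Bool ~ h -> Bool
  unify f ~ h
  unify Bool ~ Bool
  unify Bool ~ Bool
\r._ : k -> Bool
\q._ : j -> k -> Bool
\t._ : m -> Bool
\s._ : l -> m -> Bool
  unify j -> k -> Bool ~ l -> m -> Bool
  unify j ~ l
  unify k -> Bool ~ m -> Bool
  unify k ~ m
  unify Bool ~ Bool
  unify Bool ~ Bool
\a._ : n -> Int
\b._ : o -> Int
  unify n -> Int ~ o -> Int
  unify n ~ o
  unify Int ~ Int
  unify l -> m -> Bool ~ (o -> Int) -> p
  unify l ~ o -> Int
  unify m -> Bool ~ p
_ _ : m -> Bool
  unify h -> Bool ~ m -> Bool
  unify h ~ m
  unify Bool ~ Bool
\z._ : e -> m -> Bool
\e._ : s -> Bool
\d._ : r -> s -> Bool
c : q
  unify r -> s -> Bool ~ q -> t
  unify r ~ q
  unify s -> Bool ~ t
_ _ : s -> Bool
\c._ : q -> s -> Bool
  unify e -> m -> Bool ~ q -> s -> Bool
  unify e ~ q
  unify m -> Bool ~ s -> Bool
  unify m ~ s
  unify Bool ~ Bool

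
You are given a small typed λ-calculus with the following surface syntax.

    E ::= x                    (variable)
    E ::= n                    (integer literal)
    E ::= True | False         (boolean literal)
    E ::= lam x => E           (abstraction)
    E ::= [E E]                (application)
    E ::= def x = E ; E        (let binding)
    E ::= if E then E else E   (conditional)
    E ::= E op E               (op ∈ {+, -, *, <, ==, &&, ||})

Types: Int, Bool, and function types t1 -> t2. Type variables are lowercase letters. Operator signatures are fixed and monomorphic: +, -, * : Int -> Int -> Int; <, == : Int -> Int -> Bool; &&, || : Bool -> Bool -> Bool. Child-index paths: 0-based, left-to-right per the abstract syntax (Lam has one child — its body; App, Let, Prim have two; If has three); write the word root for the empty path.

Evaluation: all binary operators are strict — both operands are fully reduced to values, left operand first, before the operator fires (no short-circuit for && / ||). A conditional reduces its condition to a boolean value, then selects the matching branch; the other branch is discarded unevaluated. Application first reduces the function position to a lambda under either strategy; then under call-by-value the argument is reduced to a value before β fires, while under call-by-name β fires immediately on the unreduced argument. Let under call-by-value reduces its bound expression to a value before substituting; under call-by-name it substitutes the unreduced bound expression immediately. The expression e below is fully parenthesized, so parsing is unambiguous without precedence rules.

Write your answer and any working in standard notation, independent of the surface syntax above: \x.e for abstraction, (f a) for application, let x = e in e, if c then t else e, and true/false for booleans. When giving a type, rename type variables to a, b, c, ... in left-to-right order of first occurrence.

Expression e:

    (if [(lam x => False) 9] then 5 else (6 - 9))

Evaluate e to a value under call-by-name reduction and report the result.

Derivation:
step 0: (if ((\x.false) 9) then 5 else (6 - 9))
step 1: [beta@0] (if false then 5 else (6 - 9))
step 2: [if@root] (6 - 9)
step 3: [delta@root] -3

Answer: -3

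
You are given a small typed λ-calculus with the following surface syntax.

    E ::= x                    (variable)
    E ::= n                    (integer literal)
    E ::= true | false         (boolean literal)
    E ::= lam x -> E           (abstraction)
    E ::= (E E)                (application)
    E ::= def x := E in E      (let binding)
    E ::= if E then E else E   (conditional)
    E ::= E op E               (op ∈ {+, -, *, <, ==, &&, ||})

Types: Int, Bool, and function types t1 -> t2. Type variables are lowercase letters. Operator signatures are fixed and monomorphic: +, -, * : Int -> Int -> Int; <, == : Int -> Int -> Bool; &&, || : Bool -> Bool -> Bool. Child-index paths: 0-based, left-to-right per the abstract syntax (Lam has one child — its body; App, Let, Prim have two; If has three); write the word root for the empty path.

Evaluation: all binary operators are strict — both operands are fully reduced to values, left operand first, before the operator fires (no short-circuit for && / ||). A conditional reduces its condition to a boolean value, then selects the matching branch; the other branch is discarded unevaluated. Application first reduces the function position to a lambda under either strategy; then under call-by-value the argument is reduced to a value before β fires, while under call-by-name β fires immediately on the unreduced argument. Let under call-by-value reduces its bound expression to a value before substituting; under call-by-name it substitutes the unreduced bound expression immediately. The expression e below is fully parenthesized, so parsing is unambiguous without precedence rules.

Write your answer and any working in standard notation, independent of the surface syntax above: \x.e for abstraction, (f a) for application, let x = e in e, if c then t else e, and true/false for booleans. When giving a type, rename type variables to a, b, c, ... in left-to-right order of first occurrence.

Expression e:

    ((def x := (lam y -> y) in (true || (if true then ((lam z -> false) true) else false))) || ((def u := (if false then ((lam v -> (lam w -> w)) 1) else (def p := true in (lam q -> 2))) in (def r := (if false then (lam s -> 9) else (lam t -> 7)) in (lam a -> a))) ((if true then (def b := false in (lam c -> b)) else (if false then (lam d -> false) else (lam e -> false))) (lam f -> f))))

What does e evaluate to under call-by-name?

Answer: true

Derivation:
step 0: ((let x = (\y.y) in (true || (if true then ((\z.false) true) else false))) || ((let u = (if false then ((\v.(\w.w)) 1) else (let p = true in (\q.2))) in (let r = (if false then (\s.9) else (\t.7)) in (\a.a))) ((if true then (let b = false in (\c.b)) else (if false then (\d.false) else (\e.false))) (\f.f))))
step 1: [let@0] ((true || (if true then ((\z.false) true) else false)) || ((let u = (if false then ((\v.(\w.w)) 1) else (let p = true in (\q.2))) in (let r = (if false then (\s.9) else (\t.7)) in (\a.a))) ((if true then (let b = false in (\c.b)) else (if false then (\d.false) else (\e.false))) (\f.f))))
step 2: [if@0.1] ((true || ((\z.false) true)) || ((let u = (if false then ((\v.(\w.w)) 1) else (let p = true in (\q.2))) in (let r = (if false then (\s.9) else (\t.7)) in (\a.a))) ((if true then (let b = false in (\c.b)) else (if false then (\d.false) else (\e.false))) (\f.f))))
step 3: [beta@0.1] ((true || false) || ((let u = (if false then ((\v.(\w.w)) 1) else (let p = true in (\q.2))) in (let r = (if false then (\s.9) else (\t.7)) in (\a.a))) ((if true then (let b = false in (\c.b)) else (if false then (\d.false) else (\e.false))) (\f.f))))
step 4: [delta@0] (true || ((let u = (if false then ((\v.(\w.w)) 1) else (let p = true in (\q.2))) in (let r = (if false then (\s.9) else (\t.7)) in (\a.a))) ((if true then (let b = false in (\c.b)) else (if false then (\d.false) else (\e.false))) (\f.f))))
step 5: [let@1.0] (true || ((let r = (if false then (\s.9) else (\t.7)) in (\a.a)) ((if true then (let b = false in (\c.b)) else (if false then (\d.false) else (\e.false))) (\f.f))))
step 6: [let@1.0] (true || ((\a.a) ((if true then (let b = false in (\c.b)) else (if false then (\d.false) else (\e.false))) (\f.f))))
step 7: [beta@1] (true || ((if true then (let b = false in (\c.b)) else (if false then (\d.false) else (\e.false))) (\f.f)))
step 8: [if@1.0] (true || ((let b = false in (\c.b)) (\f.f)))
step 9: [let@1.0] (true || ((\c.false) (\f.f)))
step 10: [beta@1] (true || false)
step 11: [delta@root] true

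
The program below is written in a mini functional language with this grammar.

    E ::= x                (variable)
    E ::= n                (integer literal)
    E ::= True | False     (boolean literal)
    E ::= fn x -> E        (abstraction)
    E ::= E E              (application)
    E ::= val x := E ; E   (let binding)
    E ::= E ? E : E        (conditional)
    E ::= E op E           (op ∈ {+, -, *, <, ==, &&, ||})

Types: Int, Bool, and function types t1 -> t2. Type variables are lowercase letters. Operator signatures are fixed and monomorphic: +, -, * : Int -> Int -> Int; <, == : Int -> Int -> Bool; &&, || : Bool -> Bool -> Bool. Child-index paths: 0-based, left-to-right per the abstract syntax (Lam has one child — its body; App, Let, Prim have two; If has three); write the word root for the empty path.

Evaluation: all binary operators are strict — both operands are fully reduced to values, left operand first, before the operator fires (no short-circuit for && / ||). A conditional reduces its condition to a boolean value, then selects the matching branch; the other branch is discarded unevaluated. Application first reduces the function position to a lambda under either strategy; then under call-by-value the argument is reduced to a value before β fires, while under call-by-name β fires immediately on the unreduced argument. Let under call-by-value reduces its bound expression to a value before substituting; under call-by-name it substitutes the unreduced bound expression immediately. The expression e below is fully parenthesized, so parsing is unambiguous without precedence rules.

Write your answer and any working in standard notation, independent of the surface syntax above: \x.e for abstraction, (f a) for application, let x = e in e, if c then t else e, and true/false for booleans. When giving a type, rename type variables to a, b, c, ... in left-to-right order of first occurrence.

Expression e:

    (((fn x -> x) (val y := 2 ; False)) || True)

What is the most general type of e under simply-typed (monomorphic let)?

Trace:
x : a
\x._ : a -> a
let y : Int
  unify a -> a ~ Bool -> b
  unify a ~ Bool
  unify Bool ~ b
_ _ : Bool
  unify Bool ~ Bool
  unify Bool ~ Bool

Answer: Bool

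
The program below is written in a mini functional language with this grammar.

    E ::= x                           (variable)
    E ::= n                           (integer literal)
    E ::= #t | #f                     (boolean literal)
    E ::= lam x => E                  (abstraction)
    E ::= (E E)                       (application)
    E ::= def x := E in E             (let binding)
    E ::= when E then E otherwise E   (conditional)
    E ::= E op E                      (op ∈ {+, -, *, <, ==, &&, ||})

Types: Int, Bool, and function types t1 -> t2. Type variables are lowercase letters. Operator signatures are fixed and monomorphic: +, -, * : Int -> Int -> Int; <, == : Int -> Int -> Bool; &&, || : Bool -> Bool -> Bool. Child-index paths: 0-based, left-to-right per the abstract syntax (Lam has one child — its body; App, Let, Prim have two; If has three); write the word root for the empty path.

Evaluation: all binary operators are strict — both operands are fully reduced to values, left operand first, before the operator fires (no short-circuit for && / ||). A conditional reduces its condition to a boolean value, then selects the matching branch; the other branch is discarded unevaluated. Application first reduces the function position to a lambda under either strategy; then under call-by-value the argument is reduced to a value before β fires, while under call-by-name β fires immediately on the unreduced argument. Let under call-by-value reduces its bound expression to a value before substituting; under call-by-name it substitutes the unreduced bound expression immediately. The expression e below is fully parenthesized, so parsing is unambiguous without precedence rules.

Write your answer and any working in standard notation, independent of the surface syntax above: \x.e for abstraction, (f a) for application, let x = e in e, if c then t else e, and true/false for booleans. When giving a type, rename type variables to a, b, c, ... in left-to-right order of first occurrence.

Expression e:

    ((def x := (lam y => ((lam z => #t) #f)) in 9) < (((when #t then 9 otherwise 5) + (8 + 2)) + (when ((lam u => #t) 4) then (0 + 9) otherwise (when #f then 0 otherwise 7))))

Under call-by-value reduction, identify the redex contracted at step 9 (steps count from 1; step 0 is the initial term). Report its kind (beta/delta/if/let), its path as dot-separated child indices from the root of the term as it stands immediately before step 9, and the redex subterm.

Answer: delta at root : (9 < 28)

Derivation:
step 0: ((let x = (\y.((\z.true) false)) in 9) < (((if true then 9 else 5) + (8 + 2)) + (if ((\u.true) 4) then (0 + 9) else (if false then 0 else 7))))
step 1: [let@0] (9 < (((if true then 9 else 5) + (8 + 2)) + (if ((\u.true) 4) then (0 + 9) else (if false then 0 else 7))))
step 2: [if@1.0.0] (9 < ((9 + (8 + 2)) + (if ((\u.true) 4) then (0 + 9) else (if false then 0 else 7))))
step 3: [delta@1.0.1] (9 < ((9 + 10) + (if ((\u.true) 4) then (0 + 9) else (if false then 0 else 7))))
step 4: [delta@1.0] (9 < (19 + (if ((\u.true) 4) then (0 + 9) else (if false then 0 else 7))))
step 5: [beta@1.1.0] (9 < (19 + (if true then (0 + 9) else (if false then 0 else 7))))
step 6: [if@1.1] (9 < (19 + (0 + 9)))
step 7: [delta@1.1] (9 < (19 + 9))
step 8: [delta@1] (9 < 28)
step 9: [delta@root] true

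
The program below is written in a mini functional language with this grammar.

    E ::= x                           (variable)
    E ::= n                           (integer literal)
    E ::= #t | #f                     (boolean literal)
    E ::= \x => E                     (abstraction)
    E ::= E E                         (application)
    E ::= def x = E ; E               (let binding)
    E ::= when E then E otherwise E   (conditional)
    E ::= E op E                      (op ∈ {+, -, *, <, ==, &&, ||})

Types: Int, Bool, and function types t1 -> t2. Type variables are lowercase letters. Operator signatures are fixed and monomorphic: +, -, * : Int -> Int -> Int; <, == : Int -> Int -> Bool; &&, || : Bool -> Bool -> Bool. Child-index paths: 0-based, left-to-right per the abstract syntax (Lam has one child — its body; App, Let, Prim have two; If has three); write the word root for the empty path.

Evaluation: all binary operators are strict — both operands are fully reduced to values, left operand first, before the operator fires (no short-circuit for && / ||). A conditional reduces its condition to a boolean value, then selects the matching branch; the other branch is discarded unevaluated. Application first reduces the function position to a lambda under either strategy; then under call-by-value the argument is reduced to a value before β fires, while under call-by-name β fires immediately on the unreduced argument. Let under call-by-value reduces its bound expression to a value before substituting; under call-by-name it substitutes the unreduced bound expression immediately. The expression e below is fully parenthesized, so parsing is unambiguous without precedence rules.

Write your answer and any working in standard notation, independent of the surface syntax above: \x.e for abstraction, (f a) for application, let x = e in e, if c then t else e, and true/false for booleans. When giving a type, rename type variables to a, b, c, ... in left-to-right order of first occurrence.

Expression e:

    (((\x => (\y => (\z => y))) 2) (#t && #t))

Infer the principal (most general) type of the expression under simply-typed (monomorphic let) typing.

Derivation:
y : b
\z._ : c -> b
\y._ : b -> c -> b
\x._ : a -> b -> c -> b
  unify a -> b -> c -> b ~ Int -> d
  unify a ~ Int
  unify b -> c -> b ~ d
_ _ : b -> c -> b
  unify Bool ~ Bool
  unify Bool ~ Bool
  unify b -> c -> b ~ Bool -> e
  unify b ~ Bool
  unify c -> Bool ~ e
_ _ : c -> Bool

Answer: a -> Bool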